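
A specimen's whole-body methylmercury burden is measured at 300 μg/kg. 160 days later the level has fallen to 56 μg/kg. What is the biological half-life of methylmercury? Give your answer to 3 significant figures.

A/A₀ = 56/300 ≈ 0.18667.
n = log₂(5.3571) ≈ 2.4215 half-lives elapsed in 160 days.
t½ = 160/2.4215 ≈ 66.076 days.

66.1 days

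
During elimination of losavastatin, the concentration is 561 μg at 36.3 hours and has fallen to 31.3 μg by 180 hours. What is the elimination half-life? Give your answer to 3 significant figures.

34.5 hours

Over Δt = 180 − 36.3 = 143.7 hours, the level fell by a factor of 561/31.3 ≈ 17.923.
n = log₂(17.923) ≈ 4.1638 half-lives, so t½ = 143.7/4.1638 ≈ 34.512 hours.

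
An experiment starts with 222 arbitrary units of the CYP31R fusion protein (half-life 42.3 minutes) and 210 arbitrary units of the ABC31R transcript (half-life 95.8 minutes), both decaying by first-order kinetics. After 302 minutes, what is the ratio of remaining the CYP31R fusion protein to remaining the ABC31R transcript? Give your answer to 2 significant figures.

0.067

CYP31R fusion protein: 222 × (1/2)^(302/42.3) = 222 × (1/2)^7.1395 ≈ 1.5745 arbitrary units.
ABC31R transcript: 210 × (1/2)^(302/95.8) = 210 × (1/2)^3.1524 ≈ 23.618 arbitrary units.
Ratio ≈ 1.5745 / 23.618 ≈ 0.066666.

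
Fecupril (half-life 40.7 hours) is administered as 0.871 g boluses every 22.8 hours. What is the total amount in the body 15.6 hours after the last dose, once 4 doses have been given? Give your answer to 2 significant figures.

1.6 g

The 4 doses were given 84, 61.2, 38.4, 15.6 hours ago.
Total = 0.871·(1/2)^(84/40.7) + 0.871·(1/2)^(61.2/40.7) + 0.871·(1/2)^(38.4/40.7) + 0.871·(1/2)^(15.6/40.7)
      = 0.20832 + 0.30716 + 0.4529 + 0.66778 ≈ 1.6362 g.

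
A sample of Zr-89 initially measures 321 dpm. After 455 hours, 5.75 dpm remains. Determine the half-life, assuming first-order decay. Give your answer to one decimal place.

78.4 hours

A/A₀ = 5.75/321 ≈ 0.017913.
n = log₂(55.826) ≈ 5.8029 half-lives elapsed in 455 hours.
t½ = 455/5.8029 ≈ 78.41 hours.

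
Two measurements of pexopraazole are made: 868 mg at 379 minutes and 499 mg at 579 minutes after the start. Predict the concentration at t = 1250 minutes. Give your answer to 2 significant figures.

Over Δt = 579 − 379 = 200 minutes, the level fell by a factor of 868/499 ≈ 1.7395.
n = log₂(1.7395) ≈ 0.79866 half-lives, so t½ = 200/0.79866 ≈ 250.42 minutes.
From t = 579 to t = 1250: 499 × (1/2)^((1250−579)/250.42) ≈ 77.892 mg.

78 mg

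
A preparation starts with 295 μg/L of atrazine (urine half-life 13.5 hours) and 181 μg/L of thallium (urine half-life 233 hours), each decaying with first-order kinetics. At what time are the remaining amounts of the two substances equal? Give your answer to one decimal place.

10.1 hours

Set 295·(1/2)^(t/13.5) = 181·(1/2)^(t/233).
Taking log₂: log₂(295/181) = t·(1/13.5 − 1/233).
log₂(1.6298) = 0.70473; 1/13.5 − 1/233 = 0.069782.
t = 0.70473 / 0.069782 ≈ 10.099 hours.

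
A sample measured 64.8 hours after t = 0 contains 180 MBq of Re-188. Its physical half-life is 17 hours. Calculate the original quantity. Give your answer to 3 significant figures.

2530 MBq

Number of half-lives elapsed: n = 64.8/17 ≈ 3.8118.
A₀ = A × 2^n = 180 × 2^3.8118 = 180 × 14.043 ≈ 2527.7 MBq.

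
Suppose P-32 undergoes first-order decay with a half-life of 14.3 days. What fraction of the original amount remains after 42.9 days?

n = 42.9/14.3 ≈ 3 half-lives.
Fraction remaining = (1/2)^3 ≈ 0.125.

0.125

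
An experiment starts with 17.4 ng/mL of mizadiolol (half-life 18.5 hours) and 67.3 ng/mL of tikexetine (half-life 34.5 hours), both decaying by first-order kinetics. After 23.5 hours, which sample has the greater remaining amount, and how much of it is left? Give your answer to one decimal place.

tikexetine, 42.0 ng/mL

mizadiolol: 17.4 × (1/2)^1.2703 ≈ 7.2137 ng/mL.
tikexetine: 67.3 × (1/2)^0.68116 ≈ 41.973 ng/mL.
Tikexetine has more remaining, at ≈ 41.973 ng/mL.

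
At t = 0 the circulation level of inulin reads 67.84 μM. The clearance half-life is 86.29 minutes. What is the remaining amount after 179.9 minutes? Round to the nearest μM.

16 μM

Number of half-lives: n = 179.9/86.29 ≈ 2.0848.
Remaining = 67.84 × (1/2)^2.0848 = 67.84 × 0.23572 ≈ 15.992 μM.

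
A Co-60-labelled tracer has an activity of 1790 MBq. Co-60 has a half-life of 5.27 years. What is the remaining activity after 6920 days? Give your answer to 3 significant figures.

Convert the elapsed time: 6920 days = 18.9589 years.
Number of half-lives: n = 18.9589/5.27 ≈ 3.5975.
Remaining = 1790 × (1/2)^3.5975 = 1790 × 0.082611 ≈ 147.87 MBq.

148 MBq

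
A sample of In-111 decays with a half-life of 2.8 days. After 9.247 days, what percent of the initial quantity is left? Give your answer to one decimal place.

n = 9.247/2.8 ≈ 3.3025 half-lives.
Fraction remaining = (1/2)^3.3025 ≈ 0.10136, i.e. 10.136%.

10.1%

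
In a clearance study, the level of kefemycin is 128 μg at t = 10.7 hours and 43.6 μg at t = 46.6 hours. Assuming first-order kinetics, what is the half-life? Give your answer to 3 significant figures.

Over Δt = 46.6 − 10.7 = 35.9 hours, the level fell by a factor of 128/43.6 ≈ 2.9358.
n = log₂(2.9358) ≈ 1.5537 half-lives, so t½ = 35.9/1.5537 ≈ 23.105 hours.

23.1 hours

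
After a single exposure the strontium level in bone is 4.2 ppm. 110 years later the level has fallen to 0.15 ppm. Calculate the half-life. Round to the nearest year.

A/A₀ = 0.15/4.2 ≈ 0.035714.
n = log₂(28) ≈ 4.8074 half-lives elapsed in 110 years.
t½ = 110/4.8074 ≈ 22.882 years.

23 years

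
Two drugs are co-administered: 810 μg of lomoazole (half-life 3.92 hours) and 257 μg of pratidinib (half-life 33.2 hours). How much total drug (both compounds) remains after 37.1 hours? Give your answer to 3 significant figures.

lomoazole: 810 × (1/2)^(37.1/3.92) = 810 × (1/2)^9.4643 ≈ 1.1467 μg.
pratidinib: 257 × (1/2)^(37.1/33.2) = 257 × (1/2)^1.1175 ≈ 118.45 μg.
Total = 1.1467 + 118.45 ≈ 119.6 μg.

120 μg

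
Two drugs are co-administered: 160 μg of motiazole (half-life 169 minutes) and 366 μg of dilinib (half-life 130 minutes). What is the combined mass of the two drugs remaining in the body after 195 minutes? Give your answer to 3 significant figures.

motiazole: 160 × (1/2)^(195/169) = 160 × (1/2)^1.1538 ≈ 71.908 μg.
dilinib: 366 × (1/2)^(195/130) = 366 × (1/2)^1.5 ≈ 129.4 μg.
Total = 71.908 + 129.4 ≈ 201.31 μg.

201 μg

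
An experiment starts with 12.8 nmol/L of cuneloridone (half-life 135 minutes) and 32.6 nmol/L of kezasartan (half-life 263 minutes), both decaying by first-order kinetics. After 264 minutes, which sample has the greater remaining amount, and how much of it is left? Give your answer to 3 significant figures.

cuneloridone: 12.8 × (1/2)^1.9556 ≈ 3.3001 nmol/L.
kezasartan: 32.6 × (1/2)^1.0038 ≈ 16.257 nmol/L.
Kezasartan has more remaining, at ≈ 16.257 nmol/L.

kezasartan, 16.3 nmol/L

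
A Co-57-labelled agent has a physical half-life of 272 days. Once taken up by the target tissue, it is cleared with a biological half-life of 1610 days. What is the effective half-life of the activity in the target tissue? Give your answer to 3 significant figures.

1/t_eff = 1/t_phys + 1/t_biol = 1/272 + 1/1610 = 0.0042976 per day.
t_eff = 272 × 1610 / (272 + 1610) ≈ 232.69 days.

233 days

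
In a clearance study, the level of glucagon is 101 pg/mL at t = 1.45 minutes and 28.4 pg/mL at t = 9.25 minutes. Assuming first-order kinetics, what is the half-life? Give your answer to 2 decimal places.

Over Δt = 9.25 − 1.45 = 7.8 minutes, the level fell by a factor of 101/28.4 ≈ 3.5563.
n = log₂(3.5563) ≈ 1.8304 half-lives, so t½ = 7.8/1.8304 ≈ 4.2614 minutes.

4.26 minutes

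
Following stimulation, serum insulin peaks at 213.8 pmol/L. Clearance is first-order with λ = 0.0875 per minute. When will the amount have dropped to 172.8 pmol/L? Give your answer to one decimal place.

t½ = ln 2 / λ = 0.69315 / 0.0875 ≈ 7.9217 minutes.
Fraction remaining = 172.8/213.8 ≈ 0.80823.
n = log₂(213.8/172.8) = ln(1.2373)/ln 2 ≈ 0.30716 half-lives.
t = n × t½ = 0.30716 × 7.9217 ≈ 2.4332 minutes.

2.4 minutes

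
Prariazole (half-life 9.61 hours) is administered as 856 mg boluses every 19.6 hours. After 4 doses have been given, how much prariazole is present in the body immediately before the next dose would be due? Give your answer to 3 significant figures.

274 mg

The 4 doses were given 78.4, 58.8, 39.2, 19.6 hours ago.
Total = 856·(1/2)^(78.4/9.61) + 856·(1/2)^(58.8/9.61) + 856·(1/2)^(39.2/9.61) + 856·(1/2)^(19.6/9.61)
      = 2.9965 + 12.319 + 50.646 + 208.21 ≈ 274.18 mg.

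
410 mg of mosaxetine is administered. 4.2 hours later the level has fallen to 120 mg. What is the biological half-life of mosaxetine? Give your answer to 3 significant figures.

2.37 hours

A/A₀ = 120/410 ≈ 0.29268.
n = log₂(3.4167) ≈ 1.7726 half-lives elapsed in 4.2 hours.
t½ = 4.2/1.7726 ≈ 2.3694 hours.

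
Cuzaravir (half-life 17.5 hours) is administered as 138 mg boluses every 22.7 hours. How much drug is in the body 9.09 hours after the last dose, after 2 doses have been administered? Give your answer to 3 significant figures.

135 mg

The 2 doses were given 31.79, 9.09 hours ago.
Total = 138·(1/2)^(31.79/17.5) + 138·(1/2)^(9.09/17.5)
      = 39.177 + 96.275 ≈ 135.45 mg.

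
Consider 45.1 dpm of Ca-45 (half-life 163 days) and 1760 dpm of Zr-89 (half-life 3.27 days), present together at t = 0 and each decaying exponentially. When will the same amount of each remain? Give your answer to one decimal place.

17.6 days

Set 45.1·(1/2)^(t/163) = 1760·(1/2)^(t/3.27).
Taking log₂: log₂(45.1/1760) = t·(1/163 − 1/3.27).
log₂(0.025625) = -5.2863; 1/163 − 1/3.27 = -0.29968.
t = -5.2863 / -0.29968 ≈ 17.64 days.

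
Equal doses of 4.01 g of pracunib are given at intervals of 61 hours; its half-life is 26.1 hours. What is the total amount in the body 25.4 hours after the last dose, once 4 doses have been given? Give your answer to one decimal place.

2.5 g

The 4 doses were given 208.4, 147.4, 86.4, 25.4 hours ago.
Total = 4.01·(1/2)^(208.4/26.1) + 4.01·(1/2)^(147.4/26.1) + 4.01·(1/2)^(86.4/26.1) + 4.01·(1/2)^(25.4/26.1)
      = 0.015831 + 0.079997 + 0.40423 + 2.0426 ≈ 2.5427 g.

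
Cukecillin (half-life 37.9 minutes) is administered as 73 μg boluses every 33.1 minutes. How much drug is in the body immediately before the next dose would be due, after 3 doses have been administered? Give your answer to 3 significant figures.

73.5 μg

The 3 doses were given 99.3, 66.2, 33.1 minutes ago.
Total = 73·(1/2)^(99.3/37.9) + 73·(1/2)^(66.2/37.9) + 73·(1/2)^(33.1/37.9)
      = 11.874 + 21.753 + 39.849 ≈ 73.476 μg.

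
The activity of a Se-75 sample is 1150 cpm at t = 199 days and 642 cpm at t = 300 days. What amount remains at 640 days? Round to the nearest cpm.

90 cpm

Over Δt = 300 − 199 = 101 days, the level fell by a factor of 1150/642 ≈ 1.7913.
n = log₂(1.7913) ≈ 0.84099 half-lives, so t½ = 101/0.84099 ≈ 120.1 days.
From t = 300 to t = 640: 642 × (1/2)^((640−300)/120.1) ≈ 90.22 cpm.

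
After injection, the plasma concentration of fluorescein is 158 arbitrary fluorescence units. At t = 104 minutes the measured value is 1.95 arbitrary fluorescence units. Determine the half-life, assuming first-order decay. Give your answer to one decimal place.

16.4 minutes

A/A₀ = 1.95/158 ≈ 0.012342.
n = log₂(81.026) ≈ 6.3403 half-lives elapsed in 104 minutes.
t½ = 104/6.3403 ≈ 16.403 minutes.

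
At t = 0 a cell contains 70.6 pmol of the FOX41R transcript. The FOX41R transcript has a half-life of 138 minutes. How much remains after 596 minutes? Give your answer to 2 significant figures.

Number of half-lives: n = 596/138 ≈ 4.3188.
Remaining = 70.6 × (1/2)^4.3188 = 70.6 × 0.050107 ≈ 3.5376 pmol.

3.5 pmol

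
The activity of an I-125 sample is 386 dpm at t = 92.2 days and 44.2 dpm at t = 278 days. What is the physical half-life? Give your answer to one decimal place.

59.4 days

Over Δt = 278 − 92.2 = 185.8 days, the level fell by a factor of 386/44.2 ≈ 8.733.
n = log₂(8.733) ≈ 3.1265 half-lives, so t½ = 185.8/3.1265 ≈ 59.428 days.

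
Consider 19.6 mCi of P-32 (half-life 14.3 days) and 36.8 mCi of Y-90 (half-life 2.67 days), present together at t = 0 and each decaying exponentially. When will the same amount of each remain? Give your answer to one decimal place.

Set 19.6·(1/2)^(t/14.3) = 36.8·(1/2)^(t/2.67).
Taking log₂: log₂(19.6/36.8) = t·(1/14.3 − 1/2.67).
log₂(0.53261) = -0.90885; 1/14.3 − 1/2.67 = -0.3046.
t = -0.90885 / -0.3046 ≈ 2.9837 days.

3.0 days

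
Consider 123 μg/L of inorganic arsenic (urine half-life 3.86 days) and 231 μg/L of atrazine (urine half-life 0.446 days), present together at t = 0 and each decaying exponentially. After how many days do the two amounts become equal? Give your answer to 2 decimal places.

Set 123·(1/2)^(t/3.86) = 231·(1/2)^(t/0.446).
Taking log₂: log₂(123/231) = t·(1/3.86 − 1/0.446).
log₂(0.53247) = -0.90923; 1/3.86 − 1/0.446 = -1.9831.
t = -0.90923 / -1.9831 ≈ 0.45849 days.

0.46 days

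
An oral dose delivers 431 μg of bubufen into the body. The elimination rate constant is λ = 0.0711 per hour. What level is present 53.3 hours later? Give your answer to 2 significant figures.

9.7 μg

t½ = ln 2 / λ = 0.69315 / 0.0711 ≈ 9.7489 hours.
Number of half-lives: n = 53.3/9.7489 ≈ 5.4673.
Remaining = 431 × (1/2)^5.4673 = 431 × 0.022604 ≈ 9.7423 μg.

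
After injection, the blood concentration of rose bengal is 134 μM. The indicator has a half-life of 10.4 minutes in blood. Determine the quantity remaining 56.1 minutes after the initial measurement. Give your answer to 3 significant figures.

3.19 μM

Number of half-lives: n = 56.1/10.4 ≈ 5.3942.
Remaining = 134 × (1/2)^5.3942 = 134 × 0.023778 ≈ 3.1862 μM.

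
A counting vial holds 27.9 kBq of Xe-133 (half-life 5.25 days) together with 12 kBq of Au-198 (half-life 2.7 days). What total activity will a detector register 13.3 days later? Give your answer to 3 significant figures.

5.21 kBq

Xe-133: 27.9 × (1/2)^(13.3/5.25) = 27.9 × (1/2)^2.5333 ≈ 4.8194 kBq.
Au-198: 12 × (1/2)^(13.3/2.7) = 12 × (1/2)^4.9259 ≈ 0.39476 kBq.
Total = 4.8194 + 0.39476 ≈ 5.2142 kBq.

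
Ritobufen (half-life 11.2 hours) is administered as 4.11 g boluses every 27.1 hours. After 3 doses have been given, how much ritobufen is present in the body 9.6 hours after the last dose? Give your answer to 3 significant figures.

2.77 g

The 3 doses were given 63.8, 36.7, 9.6 hours ago.
Total = 4.11·(1/2)^(63.8/11.2) + 4.11·(1/2)^(36.7/11.2) + 4.11·(1/2)^(9.6/11.2)
      = 0.079259 + 0.42406 + 2.2689 ≈ 2.7722 g.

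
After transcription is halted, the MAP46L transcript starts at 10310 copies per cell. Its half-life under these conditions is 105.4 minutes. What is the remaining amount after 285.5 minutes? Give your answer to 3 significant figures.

Number of half-lives: n = 285.5/105.4 ≈ 2.7087.
Remaining = 10310 × (1/2)^2.7087 = 10310 × 0.15296 ≈ 1577.1 copies per cell.

1580 copies per cell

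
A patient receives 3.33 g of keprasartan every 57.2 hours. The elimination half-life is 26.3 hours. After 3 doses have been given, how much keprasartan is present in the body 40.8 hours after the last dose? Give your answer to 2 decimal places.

1.44 g

The 3 doses were given 155.2, 98, 40.8 hours ago.
Total = 3.33·(1/2)^(155.2/26.3) + 3.33·(1/2)^(98/26.3) + 3.33·(1/2)^(40.8/26.3)
      = 0.055722 + 0.25161 + 1.1362 ≈ 1.4435 g.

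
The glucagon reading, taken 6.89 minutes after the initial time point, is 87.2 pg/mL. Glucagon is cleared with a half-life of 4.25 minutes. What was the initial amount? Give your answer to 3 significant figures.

Number of half-lives elapsed: n = 6.89/4.25 ≈ 1.6212.
A₀ = A × 2^n = 87.2 × 2^1.6212 = 87.2 × 3.0763 ≈ 268.25 pg/mL.

268 pg/mL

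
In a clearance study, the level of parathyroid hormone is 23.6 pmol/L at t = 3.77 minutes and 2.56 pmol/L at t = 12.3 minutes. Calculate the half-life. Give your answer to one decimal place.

Over Δt = 12.3 − 3.77 = 8.53 minutes, the level fell by a factor of 23.6/2.56 ≈ 9.2188.
n = log₂(9.2188) ≈ 3.2046 half-lives, so t½ = 8.53/3.2046 ≈ 2.6618 minutes.

2.7 minutes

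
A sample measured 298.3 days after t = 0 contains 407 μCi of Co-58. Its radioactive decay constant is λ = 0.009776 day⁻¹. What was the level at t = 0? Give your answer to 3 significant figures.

7520 μCi

t½ = ln 2 / λ = 0.69315 / 0.009776 ≈ 70.903 days.
Number of half-lives elapsed: n = 298.3/70.903 ≈ 4.2072.
A₀ = A × 2^n = 407 × 2^4.2072 = 407 × 18.471 ≈ 7517.5 μCi.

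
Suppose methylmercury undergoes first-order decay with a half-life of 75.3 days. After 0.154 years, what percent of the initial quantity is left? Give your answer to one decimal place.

0.154 years = 56.21 days.
n = 56.21/75.3 ≈ 0.74648 half-lives.
Fraction remaining = (1/2)^0.74648 ≈ 0.59606, i.e. 59.606%.

59.6%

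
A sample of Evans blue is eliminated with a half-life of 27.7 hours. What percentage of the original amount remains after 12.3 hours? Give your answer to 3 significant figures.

73.5%

n = 12.3/27.7 ≈ 0.44404 half-lives.
Fraction remaining = (1/2)^0.44404 ≈ 0.73507, i.e. 73.507%.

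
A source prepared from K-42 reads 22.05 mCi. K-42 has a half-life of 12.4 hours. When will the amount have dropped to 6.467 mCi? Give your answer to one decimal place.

Fraction remaining = 6.467/22.05 ≈ 0.29329.
n = log₂(22.05/6.467) = ln(3.4096)/ln 2 ≈ 1.7696 half-lives.
t = n × t½ = 1.7696 × 12.4 ≈ 21.943 hours.

21.9 hours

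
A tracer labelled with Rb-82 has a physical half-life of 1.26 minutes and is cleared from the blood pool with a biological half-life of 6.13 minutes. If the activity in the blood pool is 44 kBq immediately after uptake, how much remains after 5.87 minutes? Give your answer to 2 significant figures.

0.90 kBq

1/t_eff = 1/t_phys + 1/t_biol = 1/1.26 + 1/6.13 = 0.95678 per minute.
t_eff = 1.26 × 6.13 / (1.26 + 6.13) ≈ 1.0452 minutes.
Remaining = 44 × (1/2)^(5.87/1.0452) = 44 × (1/2)^5.6163 ≈ 0.89696 kBq.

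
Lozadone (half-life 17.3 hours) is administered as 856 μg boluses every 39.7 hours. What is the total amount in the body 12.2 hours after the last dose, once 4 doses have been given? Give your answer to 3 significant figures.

658 μg

The 4 doses were given 131.3, 91.6, 51.9, 12.2 hours ago.
Total = 856·(1/2)^(131.3/17.3) + 856·(1/2)^(91.6/17.3) + 856·(1/2)^(51.9/17.3) + 856·(1/2)^(12.2/17.3)
      = 4.444 + 21.806 + 107 + 525.03 ≈ 658.28 μg.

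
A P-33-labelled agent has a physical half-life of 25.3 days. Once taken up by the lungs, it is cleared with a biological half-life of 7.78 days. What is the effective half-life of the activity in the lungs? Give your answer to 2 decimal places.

5.95 days

1/t_eff = 1/t_phys + 1/t_biol = 1/25.3 + 1/7.78 = 0.16806 per day.
t_eff = 25.3 × 7.78 / (25.3 + 7.78) ≈ 5.9502 days.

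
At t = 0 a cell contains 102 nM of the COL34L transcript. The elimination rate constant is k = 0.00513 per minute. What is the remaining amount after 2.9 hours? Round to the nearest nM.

t½ = ln 2 / k = 0.69315 / 0.00513 ≈ 135.12 minutes.
Convert the elapsed time: 2.9 hours = 174 minutes.
Number of half-lives: n = 174/135.12 ≈ 1.2878.
Remaining = 102 × (1/2)^1.2878 = 102 × 0.40958 ≈ 41.777 nM.

42 nM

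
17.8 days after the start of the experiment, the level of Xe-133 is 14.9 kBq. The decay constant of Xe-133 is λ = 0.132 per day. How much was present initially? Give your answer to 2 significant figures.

t½ = ln 2 / λ = 0.69315 / 0.132 ≈ 5.2511 days.
Number of half-lives elapsed: n = 17.8/5.2511 ≈ 3.3898.
A₀ = A × 2^n = 14.9 × 2^3.3898 = 14.9 × 10.481 ≈ 156.17 kBq.

160 kBq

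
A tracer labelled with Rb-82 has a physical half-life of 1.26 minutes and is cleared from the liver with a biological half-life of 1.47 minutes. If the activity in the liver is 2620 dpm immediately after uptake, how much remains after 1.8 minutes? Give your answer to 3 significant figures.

417 dpm

1/t_eff = 1/t_phys + 1/t_biol = 1/1.26 + 1/1.47 = 1.4739 per minute.
t_eff = 1.26 × 1.47 / (1.26 + 1.47) ≈ 0.67846 minutes.
Remaining = 2620 × (1/2)^(1.8/0.67846) = 2620 × (1/2)^2.6531 ≈ 416.53 dpm.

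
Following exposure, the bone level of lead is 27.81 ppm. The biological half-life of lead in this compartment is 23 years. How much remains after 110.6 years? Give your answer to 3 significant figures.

Number of half-lives: n = 110.6/23 ≈ 4.8087.
Remaining = 27.81 × (1/2)^4.8087 = 27.81 × 0.035681 ≈ 0.99229 ppm.

0.992 ppm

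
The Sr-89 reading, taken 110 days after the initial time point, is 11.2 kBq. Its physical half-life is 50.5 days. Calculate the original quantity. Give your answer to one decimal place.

50.7 kBq

Number of half-lives elapsed: n = 110/50.5 ≈ 2.1782.
A₀ = A × 2^n = 11.2 × 2^2.1782 = 11.2 × 4.5259 ≈ 50.691 kBq.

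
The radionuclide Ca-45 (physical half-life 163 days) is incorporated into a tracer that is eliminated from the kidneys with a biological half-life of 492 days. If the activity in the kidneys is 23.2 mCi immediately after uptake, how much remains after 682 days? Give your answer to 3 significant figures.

0.488 mCi

1/t_eff = 1/t_phys + 1/t_biol = 1/163 + 1/492 = 0.0081675 per day.
t_eff = 163 × 492 / (163 + 492) ≈ 122.44 days.
Remaining = 23.2 × (1/2)^(682/122.44) = 23.2 × (1/2)^5.5702 ≈ 0.4883 mCi.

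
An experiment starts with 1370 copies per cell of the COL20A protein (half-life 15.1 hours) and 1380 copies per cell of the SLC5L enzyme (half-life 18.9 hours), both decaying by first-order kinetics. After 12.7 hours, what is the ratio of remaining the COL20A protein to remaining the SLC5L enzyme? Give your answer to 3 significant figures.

COL20A protein: 1370 × (1/2)^(12.7/15.1) = 1370 × (1/2)^0.84106 ≈ 764.78 copies per cell.
SLC5L enzyme: 1380 × (1/2)^(12.7/18.9) = 1380 × (1/2)^0.67196 ≈ 866.16 copies per cell.
Ratio ≈ 764.78 / 866.16 ≈ 0.88295.

0.883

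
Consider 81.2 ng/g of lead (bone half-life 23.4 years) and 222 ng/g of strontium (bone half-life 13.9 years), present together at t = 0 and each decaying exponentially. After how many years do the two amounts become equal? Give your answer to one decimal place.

49.7 years

Set 81.2·(1/2)^(t/23.4) = 222·(1/2)^(t/13.9).
Taking log₂: log₂(81.2/222) = t·(1/23.4 − 1/13.9).
log₂(0.36577) = -1.451; 1/23.4 − 1/13.9 = -0.029207.
t = -1.451 / -0.029207 ≈ 49.679 years.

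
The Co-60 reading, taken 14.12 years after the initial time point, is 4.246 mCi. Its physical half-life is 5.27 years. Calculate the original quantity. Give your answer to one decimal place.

27.2 mCi

Number of half-lives elapsed: n = 14.12/5.27 ≈ 2.6793.
A₀ = A × 2^n = 4.246 × 2^2.6793 = 4.246 × 6.4055 ≈ 27.198 mCi.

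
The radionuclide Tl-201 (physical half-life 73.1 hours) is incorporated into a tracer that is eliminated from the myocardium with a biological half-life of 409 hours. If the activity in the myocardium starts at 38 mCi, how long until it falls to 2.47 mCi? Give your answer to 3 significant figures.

245 hours

1/t_eff = 1/t_phys + 1/t_biol = 1/73.1 + 1/409 = 0.016125 per hour.
t_eff = 73.1 × 409 / (73.1 + 409) ≈ 62.016 hours.
n = log₂(38/2.47) ≈ 3.9434; t = 3.9434 × 62.016 ≈ 244.55 hours.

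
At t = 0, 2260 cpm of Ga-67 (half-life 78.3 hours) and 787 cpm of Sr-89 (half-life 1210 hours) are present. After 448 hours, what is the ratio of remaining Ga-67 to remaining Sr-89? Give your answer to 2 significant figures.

Ga-67: 2260 × (1/2)^(448/78.3) = 2260 × (1/2)^5.7216 ≈ 42.829 cpm.
Sr-89: 787 × (1/2)^(448/1210) = 787 × (1/2)^0.37025 ≈ 608.86 cpm.
Ratio ≈ 42.829 / 608.86 ≈ 0.070343.

0.070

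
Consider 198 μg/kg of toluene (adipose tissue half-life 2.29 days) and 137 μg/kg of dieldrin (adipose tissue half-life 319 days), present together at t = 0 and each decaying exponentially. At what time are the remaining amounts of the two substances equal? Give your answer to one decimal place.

Set 198·(1/2)^(t/2.29) = 137·(1/2)^(t/319).
Taking log₂: log₂(198/137) = t·(1/2.29 − 1/319).
log₂(1.4453) = 0.53132; 1/2.29 − 1/319 = 0.43355.
t = 0.53132 / 0.43355 ≈ 1.2255 days.

1.2 days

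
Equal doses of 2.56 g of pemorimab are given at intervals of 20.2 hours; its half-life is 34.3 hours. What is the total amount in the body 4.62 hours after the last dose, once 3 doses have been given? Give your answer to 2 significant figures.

4.9 g

The 3 doses were given 45.02, 24.82, 4.62 hours ago.
Total = 2.56·(1/2)^(45.02/34.3) + 2.56·(1/2)^(24.82/34.3) + 2.56·(1/2)^(4.62/34.3)
      = 1.0307 + 1.5503 + 2.3318 ≈ 4.9128 g.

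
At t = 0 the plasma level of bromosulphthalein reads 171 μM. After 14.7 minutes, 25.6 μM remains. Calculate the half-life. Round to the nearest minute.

A/A₀ = 25.6/171 ≈ 0.14971.
n = log₂(6.6797) ≈ 2.7398 half-lives elapsed in 14.7 minutes.
t½ = 14.7/2.7398 ≈ 5.3654 minutes.

5 minutes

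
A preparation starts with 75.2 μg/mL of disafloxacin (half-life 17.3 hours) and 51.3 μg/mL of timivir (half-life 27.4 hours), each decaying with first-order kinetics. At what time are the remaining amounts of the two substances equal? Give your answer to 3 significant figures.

25.9 hours

Set 75.2·(1/2)^(t/17.3) = 51.3·(1/2)^(t/27.4).
Taking log₂: log₂(75.2/51.3) = t·(1/17.3 − 1/27.4).
log₂(1.4659) = 0.55177; 1/17.3 − 1/27.4 = 0.021307.
t = 0.55177 / 0.021307 ≈ 25.896 hours.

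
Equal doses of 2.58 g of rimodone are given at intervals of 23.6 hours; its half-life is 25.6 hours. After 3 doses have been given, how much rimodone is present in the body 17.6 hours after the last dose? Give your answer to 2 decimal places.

The 3 doses were given 64.8, 41.2, 17.6 hours ago.
Total = 2.58·(1/2)^(64.8/25.6) + 2.58·(1/2)^(41.2/25.6) + 2.58·(1/2)^(17.6/25.6)
      = 0.44631 + 0.84557 + 1.602 ≈ 2.8939 g.

2.89 g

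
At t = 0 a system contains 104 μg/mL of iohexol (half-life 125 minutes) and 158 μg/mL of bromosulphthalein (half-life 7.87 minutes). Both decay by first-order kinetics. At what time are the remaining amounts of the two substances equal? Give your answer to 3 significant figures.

Set 104·(1/2)^(t/125) = 158·(1/2)^(t/7.87).
Taking log₂: log₂(104/158) = t·(1/125 − 1/7.87).
log₂(0.65823) = -0.60334; 1/125 − 1/7.87 = -0.11906.
t = -0.60334 / -0.11906 ≈ 5.0673 minutes.

5.07 minutes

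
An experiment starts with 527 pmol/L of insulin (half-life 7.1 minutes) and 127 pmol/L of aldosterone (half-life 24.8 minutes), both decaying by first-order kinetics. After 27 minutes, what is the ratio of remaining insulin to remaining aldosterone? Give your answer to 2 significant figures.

0.63

insulin: 527 × (1/2)^(27/7.1) = 527 × (1/2)^3.8028 ≈ 37.761 pmol/L.
aldosterone: 127 × (1/2)^(27/24.8) = 127 × (1/2)^1.0887 ≈ 59.713 pmol/L.
Ratio ≈ 37.761 / 59.713 ≈ 0.63238.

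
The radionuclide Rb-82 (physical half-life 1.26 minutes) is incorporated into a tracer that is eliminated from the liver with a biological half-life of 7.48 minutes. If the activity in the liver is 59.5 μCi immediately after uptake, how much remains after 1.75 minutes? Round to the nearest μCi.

1/t_eff = 1/t_phys + 1/t_biol = 1/1.26 + 1/7.48 = 0.92734 per minute.
t_eff = 1.26 × 7.48 / (1.26 + 7.48) ≈ 1.0784 minutes.
Remaining = 59.5 × (1/2)^(1.75/1.0784) = 59.5 × (1/2)^1.6228 ≈ 19.319 μCi.

19 μCi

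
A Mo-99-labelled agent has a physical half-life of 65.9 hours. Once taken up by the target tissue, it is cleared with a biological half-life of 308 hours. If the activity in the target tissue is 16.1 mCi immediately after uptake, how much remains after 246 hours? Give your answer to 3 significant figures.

1/t_eff = 1/t_phys + 1/t_biol = 1/65.9 + 1/308 = 0.018421 per hour.
t_eff = 65.9 × 308 / (65.9 + 308) ≈ 54.285 hours.
Remaining = 16.1 × (1/2)^(246/54.285) = 16.1 × (1/2)^4.5316 ≈ 0.6961 mCi.

0.696 mCi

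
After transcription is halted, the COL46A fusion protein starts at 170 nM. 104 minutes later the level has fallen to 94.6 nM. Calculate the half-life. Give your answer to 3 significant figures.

A/A₀ = 94.6/170 ≈ 0.55647.
n = log₂(1.797) ≈ 0.84562 half-lives elapsed in 104 minutes.
t½ = 104/0.84562 ≈ 122.99 minutes.

123 minutes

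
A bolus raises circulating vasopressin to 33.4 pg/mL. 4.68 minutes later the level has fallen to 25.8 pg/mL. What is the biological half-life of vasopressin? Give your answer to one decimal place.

12.6 minutes

A/A₀ = 25.8/33.4 ≈ 0.77246.
n = log₂(1.2946) ≈ 0.37248 half-lives elapsed in 4.68 minutes.
t½ = 4.68/0.37248 ≈ 12.565 minutes.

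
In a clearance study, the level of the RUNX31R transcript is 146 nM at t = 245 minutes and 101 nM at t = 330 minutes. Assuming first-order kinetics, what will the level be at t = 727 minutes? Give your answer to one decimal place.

18.1 nM

Over Δt = 330 − 245 = 85 minutes, the level fell by a factor of 146/101 ≈ 1.4455.
n = log₂(1.4455) ≈ 0.53161 half-lives, so t½ = 85/0.53161 ≈ 159.89 minutes.
From t = 330 to t = 727: 101 × (1/2)^((727−330)/159.89) ≈ 18.067 nM.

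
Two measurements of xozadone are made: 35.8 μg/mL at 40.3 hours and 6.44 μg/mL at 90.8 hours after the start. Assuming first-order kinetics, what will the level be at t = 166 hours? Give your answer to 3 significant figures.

Over Δt = 90.8 − 40.3 = 50.5 hours, the level fell by a factor of 35.8/6.44 ≈ 5.559.
n = log₂(5.559) ≈ 2.4748 half-lives, so t½ = 50.5/2.4748 ≈ 20.405 hours.
From t = 90.8 to t = 166: 6.44 × (1/2)^((166−90.8)/20.405) ≈ 0.50062 μg/mL.

0.501 μg/mL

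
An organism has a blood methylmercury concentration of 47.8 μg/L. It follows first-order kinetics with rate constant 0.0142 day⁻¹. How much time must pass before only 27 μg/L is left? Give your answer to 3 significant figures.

t½ = ln 2 / λ = 0.69315 / 0.0142 ≈ 48.813 days.
Fraction remaining = 27/47.8 ≈ 0.56485.
n = log₂(47.8/27) = ln(1.7704)/ln 2 ≈ 0.82405 half-lives.
t = n × t½ = 0.82405 × 48.813 ≈ 40.225 days.

40.2 days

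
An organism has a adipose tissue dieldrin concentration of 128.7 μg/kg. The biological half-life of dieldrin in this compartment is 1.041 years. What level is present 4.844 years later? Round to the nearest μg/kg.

5 μg/kg

Number of half-lives: n = 4.844/1.041 ≈ 4.6532.
Remaining = 128.7 × (1/2)^4.6532 = 128.7 × 0.039741 ≈ 5.1147 μg/kg.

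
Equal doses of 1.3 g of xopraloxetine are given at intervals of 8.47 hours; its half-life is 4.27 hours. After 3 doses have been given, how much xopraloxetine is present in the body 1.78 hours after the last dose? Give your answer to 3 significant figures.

1.28 g

The 3 doses were given 18.72, 10.25, 1.78 hours ago.
Total = 1.3·(1/2)^(18.72/4.27) + 1.3·(1/2)^(10.25/4.27) + 1.3·(1/2)^(1.78/4.27)
      = 0.062259 + 0.24622 + 0.97377 ≈ 1.2823 g.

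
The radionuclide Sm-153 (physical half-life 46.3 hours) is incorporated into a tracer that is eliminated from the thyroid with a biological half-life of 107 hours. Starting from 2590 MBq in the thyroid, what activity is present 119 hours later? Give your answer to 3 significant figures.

1/t_eff = 1/t_phys + 1/t_biol = 1/46.3 + 1/107 = 0.030944 per hour.
t_eff = 46.3 × 107 / (46.3 + 107) ≈ 32.316 hours.
Remaining = 2590 × (1/2)^(119/32.316) = 2590 × (1/2)^3.6823 ≈ 201.75 MBq.

202 MBq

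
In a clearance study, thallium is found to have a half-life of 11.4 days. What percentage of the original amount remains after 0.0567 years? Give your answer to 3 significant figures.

0.0567 years = 20.6955 days.
n = 20.6955/11.4 ≈ 1.8154 half-lives.
Fraction remaining = (1/2)^1.8154 ≈ 0.28413, i.e. 28.413%.

28.4%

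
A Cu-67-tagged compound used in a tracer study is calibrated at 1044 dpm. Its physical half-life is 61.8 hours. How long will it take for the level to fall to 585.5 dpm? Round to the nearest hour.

52 hours

Fraction remaining = 585.5/1044 ≈ 0.56082.
n = log₂(1044/585.5) = ln(1.7831)/ln 2 ≈ 0.83438 half-lives.
t = n × t½ = 0.83438 × 61.8 ≈ 51.565 hours.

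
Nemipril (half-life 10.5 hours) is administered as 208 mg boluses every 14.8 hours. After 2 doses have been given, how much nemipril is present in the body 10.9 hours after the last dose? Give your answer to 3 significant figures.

139 mg

The 2 doses were given 25.7, 10.9 hours ago.
Total = 208·(1/2)^(25.7/10.5) + 208·(1/2)^(10.9/10.5)
      = 38.129 + 101.29 ≈ 139.42 mg.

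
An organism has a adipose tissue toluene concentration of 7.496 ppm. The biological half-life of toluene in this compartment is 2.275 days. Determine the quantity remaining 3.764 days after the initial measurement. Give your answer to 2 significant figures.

2.4 ppm

Number of half-lives: n = 3.764/2.275 ≈ 1.6545.
Remaining = 7.496 × (1/2)^1.6545 = 7.496 × 0.31765 ≈ 2.3811 ppm.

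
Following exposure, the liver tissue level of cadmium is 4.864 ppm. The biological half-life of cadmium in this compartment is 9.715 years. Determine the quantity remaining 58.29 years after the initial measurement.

0.076 ppm

Elapsed time is 6 half-lives (58.29/9.715).
Each half-life halves the amount: 4.864 × (1/2)^6 = 4.864/64 = 0.076 ppm.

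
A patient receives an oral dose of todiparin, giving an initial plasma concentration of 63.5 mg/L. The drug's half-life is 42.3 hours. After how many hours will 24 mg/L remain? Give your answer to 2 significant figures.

59 hours

Fraction remaining = 24/63.5 ≈ 0.37795.
n = log₂(63.5/24) = ln(2.6458)/ln 2 ≈ 1.4037 half-lives.
t = n × t½ = 1.4037 × 42.3 ≈ 59.377 hours.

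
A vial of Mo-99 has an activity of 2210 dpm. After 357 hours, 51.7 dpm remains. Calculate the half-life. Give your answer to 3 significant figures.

65.9 hours

A/A₀ = 51.7/2210 ≈ 0.023394.
n = log₂(42.747) ≈ 5.4177 half-lives elapsed in 357 hours.
t½ = 357/5.4177 ≈ 65.895 hours.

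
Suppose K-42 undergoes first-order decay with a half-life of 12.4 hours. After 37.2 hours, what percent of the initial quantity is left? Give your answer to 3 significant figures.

12.5%

n = 37.2/12.4 ≈ 3 half-lives.
Fraction remaining = (1/2)^3 ≈ 0.125, i.e. 12.5%.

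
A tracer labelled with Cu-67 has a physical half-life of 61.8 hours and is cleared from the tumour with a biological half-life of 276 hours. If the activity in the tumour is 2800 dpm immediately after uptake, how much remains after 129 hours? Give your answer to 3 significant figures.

1/t_eff = 1/t_phys + 1/t_biol = 1/61.8 + 1/276 = 0.019804 per hour.
t_eff = 61.8 × 276 / (61.8 + 276) ≈ 50.494 hours.
Remaining = 2800 × (1/2)^(129/50.494) = 2800 × (1/2)^2.5548 ≈ 476.54 dpm.

477 dpm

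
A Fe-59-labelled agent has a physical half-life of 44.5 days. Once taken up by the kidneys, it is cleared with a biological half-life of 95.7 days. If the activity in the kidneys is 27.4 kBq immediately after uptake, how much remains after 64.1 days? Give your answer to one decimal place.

6.3 kBq

1/t_eff = 1/t_phys + 1/t_biol = 1/44.5 + 1/95.7 = 0.032921 per day.
t_eff = 44.5 × 95.7 / (44.5 + 95.7) ≈ 30.376 days.
Remaining = 27.4 × (1/2)^(64.1/30.376) = 27.4 × (1/2)^2.1103 ≈ 6.346 kBq.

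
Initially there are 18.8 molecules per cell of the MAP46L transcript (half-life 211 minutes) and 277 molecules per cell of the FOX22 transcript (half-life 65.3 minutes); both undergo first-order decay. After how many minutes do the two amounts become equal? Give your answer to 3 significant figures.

Set 18.8·(1/2)^(t/211) = 277·(1/2)^(t/65.3).
Taking log₂: log₂(18.8/277) = t·(1/211 − 1/65.3).
log₂(0.06787) = -3.8811; 1/211 − 1/65.3 = -0.010575.
t = -3.8811 / -0.010575 ≈ 367.02 minutes.

367 minutes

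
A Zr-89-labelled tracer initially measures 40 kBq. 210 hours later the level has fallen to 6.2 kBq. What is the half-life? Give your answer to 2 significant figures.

78 hours

A/A₀ = 6.2/40 ≈ 0.155.
n = log₂(6.4516) ≈ 2.6897 half-lives elapsed in 210 hours.
t½ = 210/2.6897 ≈ 78.077 hours.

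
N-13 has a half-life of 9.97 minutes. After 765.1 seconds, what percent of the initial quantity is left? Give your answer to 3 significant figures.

41.2%

765.1 seconds = 12.7517 minutes.
n = 12.7517/9.97 ≈ 1.279 half-lives.
Fraction remaining = (1/2)^1.279 ≈ 0.41208, i.e. 41.208%.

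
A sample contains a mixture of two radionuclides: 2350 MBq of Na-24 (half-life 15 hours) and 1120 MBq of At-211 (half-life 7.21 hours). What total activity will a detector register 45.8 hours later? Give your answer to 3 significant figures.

Na-24: 2350 × (1/2)^(45.8/15) = 2350 × (1/2)^3.0533 ≈ 283.09 MBq.
At-211: 1120 × (1/2)^(45.8/7.21) = 1120 × (1/2)^6.3523 ≈ 13.708 MBq.
Total = 283.09 + 13.708 ≈ 296.8 MBq.

297 MBq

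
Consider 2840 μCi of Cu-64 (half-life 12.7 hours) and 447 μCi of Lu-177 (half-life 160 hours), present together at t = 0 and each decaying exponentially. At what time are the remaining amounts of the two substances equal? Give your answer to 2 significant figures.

37 hours

Set 2840·(1/2)^(t/12.7) = 447·(1/2)^(t/160).
Taking log₂: log₂(2840/447) = t·(1/12.7 − 1/160).
log₂(6.3535) = 2.6675; 1/12.7 − 1/160 = 0.07249.
t = 2.6675 / 0.07249 ≈ 36.799 hours.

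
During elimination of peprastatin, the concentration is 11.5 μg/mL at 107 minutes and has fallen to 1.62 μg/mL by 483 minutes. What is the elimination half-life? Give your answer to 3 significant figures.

133 minutes

Over Δt = 483 − 107 = 376 minutes, the level fell by a factor of 11.5/1.62 ≈ 7.0988.
n = log₂(7.0988) ≈ 2.8276 half-lives, so t½ = 376/2.8276 ≈ 132.98 minutes.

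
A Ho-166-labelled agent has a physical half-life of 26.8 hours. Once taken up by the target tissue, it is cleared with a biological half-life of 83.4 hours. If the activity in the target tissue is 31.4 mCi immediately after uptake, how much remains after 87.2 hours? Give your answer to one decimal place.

1.6 mCi

1/t_eff = 1/t_phys + 1/t_biol = 1/26.8 + 1/83.4 = 0.049304 per hour.
t_eff = 26.8 × 83.4 / (26.8 + 83.4) ≈ 20.282 hours.
Remaining = 31.4 × (1/2)^(87.2/20.282) = 31.4 × (1/2)^4.2993 ≈ 1.5948 mCi.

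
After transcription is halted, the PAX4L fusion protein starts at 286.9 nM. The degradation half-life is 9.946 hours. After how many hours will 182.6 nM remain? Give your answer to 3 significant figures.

6.48 hours

Fraction remaining = 182.6/286.9 ≈ 0.63646.
n = log₂(286.9/182.6) = ln(1.5712)/ln 2 ≈ 0.65186 half-lives.
t = n × t½ = 0.65186 × 9.946 ≈ 6.4834 hours.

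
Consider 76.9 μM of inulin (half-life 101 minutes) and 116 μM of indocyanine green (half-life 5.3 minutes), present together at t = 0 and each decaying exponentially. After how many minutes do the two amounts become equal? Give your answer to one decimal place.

Set 76.9·(1/2)^(t/101) = 116·(1/2)^(t/5.3).
Taking log₂: log₂(76.9/116) = t·(1/101 − 1/5.3).
log₂(0.66293) = -0.59307; 1/101 − 1/5.3 = -0.17878.
t = -0.59307 / -0.17878 ≈ 3.3173 minutes.

3.3 minutes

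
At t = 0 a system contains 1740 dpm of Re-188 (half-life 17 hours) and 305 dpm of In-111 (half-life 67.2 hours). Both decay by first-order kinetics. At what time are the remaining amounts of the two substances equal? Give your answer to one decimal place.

Set 1740·(1/2)^(t/17) = 305·(1/2)^(t/67.2).
Taking log₂: log₂(1740/305) = t·(1/17 − 1/67.2).
log₂(5.7049) = 2.5122; 1/17 − 1/67.2 = 0.043943.
t = 2.5122 / 0.043943 ≈ 57.17 hours.

57.2 hours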